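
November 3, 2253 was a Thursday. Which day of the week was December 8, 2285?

Tuesday

From November 3, 2253 to November 3, 2285: 32 years, of which 8 contain a Feb 29 — 24×365 + 8×366 = 11688 days.
November 2285: 30 − 3 = 27 days remain.
December 1–8, 2285: 8 days.
Residual: 35 days.
Total: 11723 days.
11723 mod 7 = 5, so 5 days after Thursday is Tuesday.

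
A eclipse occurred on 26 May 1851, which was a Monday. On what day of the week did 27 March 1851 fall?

Thursday

Count forward from the earlier date (March 27, 1851) to the later (May 26, 1851):
March 1851: 31 − 27 = 4 days remain.
Then April (30): 30 days.
May 1–26, 1851: 26 days.
Total: 4 + 30 + 26 = 60 days.
60 mod 7 = 4, so 4 days before Monday is Thursday.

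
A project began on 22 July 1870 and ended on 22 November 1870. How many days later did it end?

123

July 1870: 31 − 22 = 9 days remain.
Then August (31), September (30), October (31): 31 + 30 + 31 = 92 days.
November 1–22, 1870: 22 days.
Total: 9 + 92 + 22 = 123 days.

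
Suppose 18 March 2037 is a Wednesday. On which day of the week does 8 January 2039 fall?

Saturday

March 18, 2037 → March 18, 2038: 365 days.
March 2038: 31 − 18 = 13 days remain.
Then 9 full months totalling 275 days.
January 1–8, 2039: 8 days.
Residual: 296 days.
Total: 661 days.
661 mod 7 = 3, so 3 days after Wednesday is Saturday.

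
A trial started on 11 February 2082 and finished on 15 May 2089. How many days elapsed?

From February 11, 2082 to February 11, 2089: 7 years, of which 2 contain a Feb 29 — 5×365 + 2×366 = 2557 days.
February 2089: 28 − 11 = 17 days remain (2089 is not a leap year, so February has 28 days).
Then March (31), April (30): 31 + 30 = 61 days.
May 1–15, 2089: 15 days.
Residual: 93 days.
Total: 2650 days.

2650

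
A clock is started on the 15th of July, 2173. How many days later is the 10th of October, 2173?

87

July 2173: 31 − 15 = 16 days remain.
Then August (31), September (30): 31 + 30 = 61 days.
October 1–10, 2173: 10 days.
Total: 16 + 61 + 10 = 87 days.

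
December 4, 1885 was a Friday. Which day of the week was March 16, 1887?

Day-of-year of December 4, 1885: 338.
Day-of-year of March 16, 1887: 75.
1885 has 365 days, so 365 − 338 = 27 days remain in 1885.
Full years: 1886: 365. Sum = 365.
Total: 27 + 365 + 75 = 467 days.
467 mod 7 = 5, so 5 days after Friday is Wednesday.

Wednesday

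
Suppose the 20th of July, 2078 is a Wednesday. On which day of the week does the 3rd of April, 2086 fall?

Day-of-year of July 20, 2078: 201.
Day-of-year of April 3, 2086: 93.
2078 has 365 days, so 365 − 201 = 164 days remain in 2078.
Full years 2079–2085: 5 common + 2 leap = 5×365 + 2×366 = 2557 days.
Total: 164 + 2557 + 93 = 2814 days.
2814 is a multiple of 7, so the 3rd of April, 2086 falls on the same weekday: Wednesday.

Wednesday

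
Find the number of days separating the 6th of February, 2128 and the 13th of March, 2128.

36

February 2128: 29 − 6 = 23 days remain (2128 is a leap year, so February has 29 days).
March 1–13, 2128: 13 days.
Total: 23 + 13 = 36 days.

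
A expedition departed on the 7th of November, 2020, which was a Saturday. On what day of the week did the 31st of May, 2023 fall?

Wednesday

Day-of-year of November 7, 2020: 312.
Day-of-year of May 31, 2023: 151.
2020 has 366 days, so 366 − 312 = 54 days remain in 2020.
Full years: 2021: 365; 2022: 365. Sum = 730.
Total: 54 + 730 + 151 = 935 days.
935 mod 7 = 4, so 4 days after Saturday is Wednesday.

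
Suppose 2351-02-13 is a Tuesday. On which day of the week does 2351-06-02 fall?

February 2351: 28 − 13 = 15 days remain (2351 is not a leap year, so February has 28 days).
Then March (31), April (30), May (31): 31 + 30 + 31 = 92 days.
June 1–2, 2351: 2 days.
Total: 15 + 92 + 2 = 109 days.
109 mod 7 = 4, so 4 days after Tuesday is Saturday.

Saturday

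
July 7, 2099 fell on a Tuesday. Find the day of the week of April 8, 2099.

Wednesday

Count forward from the earlier date (April 8, 2099) to the later (July 7, 2099):
April 2099: 30 − 8 = 22 days remain.
Then May (31), June (30): 31 + 30 = 61 days.
July 1–7, 2099: 7 days.
Total: 22 + 61 + 7 = 90 days.
90 mod 7 = 6, so 6 days before Tuesday is Wednesday.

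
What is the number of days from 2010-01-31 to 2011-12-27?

695

January 31, 2010 → January 31, 2011: 365 days.
January 2011: 31 − 31 = 0 days remain.
Then 10 full months totalling 303 days.
December 1–27, 2011: 27 days.
Residual: 330 days.
Total: 695 days.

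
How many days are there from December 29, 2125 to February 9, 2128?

Day-of-year of December 29, 2125: 363.
Day-of-year of February 9, 2128: 40.
2125 has 365 days, so 365 − 363 = 2 days remain in 2125.
Full years: 2126: 365; 2127: 365. Sum = 730.
Total: 2 + 730 + 40 = 772 days.

772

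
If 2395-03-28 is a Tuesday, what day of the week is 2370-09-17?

Count forward from the earlier date (September 17, 2370) to the later (March 28, 2395):
From September 17, 2370 to September 17, 2394: 24 years, of which 6 contain a Feb 29 — 18×365 + 6×366 = 8766 days.
September 2394: 30 − 17 = 13 days remain.
Then October (31), November (30), December (31), January (31), February 2395 (28): 31 + 30 + 31 + 31 + 28 = 151 days.
March 1–28, 2395: 28 days.
Residual: 192 days.
Total: 8958 days.
8958 mod 7 = 5, so 5 days before Tuesday is Thursday.

Thursday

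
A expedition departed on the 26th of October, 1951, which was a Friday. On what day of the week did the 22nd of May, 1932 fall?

Sunday

Count forward from the earlier date (May 22, 1932) to the later (October 26, 1951):
From May 22, 1932 to May 22, 1951: 19 years, of which 4 contain a Feb 29 — 15×365 + 4×366 = 6939 days.
May 1951: 31 − 22 = 9 days remain.
Then June (30), July (31), August (31), September (30): 30 + 31 + 31 + 30 = 122 days.
October 1–26, 1951: 26 days.
Residual: 157 days.
Total: 7096 days.
7096 mod 7 = 5, so 5 days before Friday is Sunday.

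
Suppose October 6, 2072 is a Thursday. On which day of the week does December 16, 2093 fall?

Day-of-year of October 6, 2072: 280.
Day-of-year of December 16, 2093: 350.
2072 has 366 days, so 366 − 280 = 86 days remain in 2072.
Full years 2073–2092: 15 common + 5 leap = 15×365 + 5×366 = 7305 days.
Total: 86 + 7305 + 350 = 7741 days.
7741 mod 7 = 6, so 6 days after Thursday is Wednesday.

Wednesday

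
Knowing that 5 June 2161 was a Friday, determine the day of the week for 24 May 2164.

Thursday

June 5, 2161 → June 5, 2162: 365 days.
June 5, 2162 → June 5, 2163: 365 days.
June 2163: 30 − 5 = 25 days remain.
Then 10 full months totalling 305 days.
May 1–24, 2164: 24 days.
Residual: 354 days.
Total: 1084 days.
1084 mod 7 = 6, so 6 days after Friday is Thursday.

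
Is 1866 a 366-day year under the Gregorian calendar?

1866 is not a leap year.

No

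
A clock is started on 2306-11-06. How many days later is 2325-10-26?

From November 6, 2306 to November 6, 2324: 18 years, of which 5 contain a Feb 29 — 13×365 + 5×366 = 6575 days.
November 2324: 30 − 6 = 24 days remain.
Then 10 full months totalling 304 days.
October 1–26, 2325: 26 days.
Residual: 354 days.
Total: 6929 days.

6929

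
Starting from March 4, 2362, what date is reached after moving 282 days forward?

December 11, 2362

Count 282 days after March 4, 2362:
March 2362: 31 − 4 = 27 days remain.
Then April (30), May (31), June (30), July (31), August (31), September (30), October (31), November (30): 30 + 31 + 30 + 31 + 31 + 30 + 31 + 30 = 244 days.
December 1–11, 2362: 11 days.
Total: 27 + 244 + 11 = 282 days.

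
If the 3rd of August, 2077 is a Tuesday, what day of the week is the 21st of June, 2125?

Day-of-year of August 3, 2077: 215.
Day-of-year of June 21, 2125: 172.
2077 has 365 days, so 365 − 215 = 150 days remain in 2077.
Full years 2078–2124: 36 common + 11 leap = 36×365 + 11×366 = 17166 days.
Total: 150 + 17166 + 172 = 17488 days.
17488 mod 7 = 2, so 2 days after Tuesday is Thursday.

Thursday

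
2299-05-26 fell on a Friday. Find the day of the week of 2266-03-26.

Count forward from the earlier date (March 26, 2266) to the later (May 26, 2299):
Day-of-year of March 26, 2266: 85.
Day-of-year of May 26, 2299: 146.
2266 has 365 days, so 365 − 85 = 280 days remain in 2266.
Full years 2267–2298: 24 common + 8 leap = 24×365 + 8×366 = 11688 days.
Total: 280 + 11688 + 146 = 12114 days.
12114 mod 7 = 4, so 4 days before Friday is Monday.

Monday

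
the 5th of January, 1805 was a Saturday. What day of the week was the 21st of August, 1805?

Wednesday

January 1805: 31 − 5 = 26 days remain.
Then February 1805 (28), March (31), April (30), May (31), June (30), July (31): 28 + 31 + 30 + 31 + 30 + 31 = 181 days.
August 1–21, 1805: 21 days.
Total: 26 + 181 + 21 = 228 days.
228 mod 7 = 4, so 4 days after Saturday is Wednesday.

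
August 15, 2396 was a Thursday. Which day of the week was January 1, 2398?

Thursday

August 15, 2396 → August 15, 2397: 365 days.
August 2397: 31 − 15 = 16 days remain.
Then September (30), October (31), November (30), December (31): 30 + 31 + 30 + 31 = 122 days.
January 1, 2398: 1 day.
Residual: 139 days.
Total: 504 days.
504 is a multiple of 7, so January 1, 2398 falls on the same weekday: Thursday.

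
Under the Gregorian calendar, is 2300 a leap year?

2300 is not a leap year (divisible by 100 but not 400).

No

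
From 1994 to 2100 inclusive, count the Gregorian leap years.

Years divisible by 4: 1996, 2000, …, 2100 — 27 in all.
Of these, 2100 is divisible by 100 but not 400, so not leap.
2000 is divisible by 400, so still leap.
Leap years: 27 − 1 = 26.

26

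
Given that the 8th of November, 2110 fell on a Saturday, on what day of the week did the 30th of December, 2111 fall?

Wednesday

Day-of-year of November 8, 2110: 312.
Day-of-year of December 30, 2111: 364.
2110 has 365 days, so 365 − 312 = 53 days remain in 2110.
Total: 53 + 364 = 417 days.
417 mod 7 = 4, so 4 days after Saturday is Wednesday.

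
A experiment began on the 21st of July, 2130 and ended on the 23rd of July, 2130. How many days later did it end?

2

Within July 2130: 23 − 21 = 2 days.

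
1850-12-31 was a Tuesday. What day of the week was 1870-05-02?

Day-of-year of December 31, 1850: 365.
Day-of-year of May 2, 1870: 122.
1850 has 365 days, so 365 − 365 = 0 days remain in 1850.
Full years 1851–1869: 14 common + 5 leap = 14×365 + 5×366 = 6940 days.
Total: 0 + 6940 + 122 = 7062 days.
7062 mod 7 = 6, so 6 days after Tuesday is Monday.

Monday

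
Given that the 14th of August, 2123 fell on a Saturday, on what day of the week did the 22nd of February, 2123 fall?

Count forward from the earlier date (February 22, 2123) to the later (August 14, 2123):
February 2123: 28 − 22 = 6 days remain (2123 is not a leap year, so February has 28 days).
Then March (31), April (30), May (31), June (30), July (31): 31 + 30 + 31 + 30 + 31 = 153 days.
August 1–14, 2123: 14 days.
Total: 6 + 153 + 14 = 173 days.
173 mod 7 = 5, so 5 days before Saturday is Monday.

Monday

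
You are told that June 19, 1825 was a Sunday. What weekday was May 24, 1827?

Thursday

June 1825: 30 − 19 = 11 days remain.
Then 22 full months totalling 669 days.
May 1–24, 1827: 24 days.
Total: 11 + 669 + 24 = 704 days.
704 mod 7 = 4, so 4 days after Sunday is Thursday.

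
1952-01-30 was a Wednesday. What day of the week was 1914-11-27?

Count forward from the earlier date (November 27, 1914) to the later (January 30, 1952):
Day-of-year of November 27, 1914: 331.
Day-of-year of January 30, 1952: 30.
1914 has 365 days, so 365 − 331 = 34 days remain in 1914.
Full years 1915–1951: 28 common + 9 leap = 28×365 + 9×366 = 13514 days.
Total: 34 + 13514 + 30 = 13578 days.
13578 mod 7 = 5, so 5 days before Wednesday is Friday.

Friday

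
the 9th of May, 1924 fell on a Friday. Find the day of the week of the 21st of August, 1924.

Thursday

May 1924: 31 − 9 = 22 days remain.
Then June (30), July (31): 30 + 31 = 61 days.
August 1–21, 1924: 21 days.
Total: 22 + 61 + 21 = 104 days.
104 mod 7 = 6, so 6 days after Friday is Thursday.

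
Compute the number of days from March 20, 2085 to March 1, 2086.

March 2085: 31 − 20 = 11 days remain.
Then 11 full months totalling 334 days.
March 1, 2086: 1 day.
Residual: 346 days.
Total: 346 days.

346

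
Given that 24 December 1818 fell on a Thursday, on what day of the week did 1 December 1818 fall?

Count forward from the earlier date (December 1, 1818) to the later (December 24, 1818):
Within December 1818: 24 − 1 = 23 days.
23 mod 7 = 2, so 2 days before Thursday is Tuesday.

Tuesday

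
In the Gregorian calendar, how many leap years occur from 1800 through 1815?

Years divisible by 4 in [1800, 1815]: 1800, 1804, 1808, 1812.
Of these, 1800 is divisible by 100 but not 400, so not leap.
Leap years: 4 − 1 = 3.

3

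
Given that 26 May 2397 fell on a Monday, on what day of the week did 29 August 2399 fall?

Sunday

Day-of-year of May 26, 2397: 146.
Day-of-year of August 29, 2399: 241.
2397 has 365 days, so 365 − 146 = 219 days remain in 2397.
Full years: 2398: 365. Sum = 365.
Total: 219 + 365 + 241 = 825 days.
825 mod 7 = 6, so 6 days after Monday is Sunday.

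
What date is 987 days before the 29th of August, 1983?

the 15th of December, 1980

Count 987 days before August 29, 1983:
December 15, 1980 → December 15, 1981: 365 days.
December 15, 1981 → December 15, 1982: 365 days.
December 1982: 31 − 15 = 16 days remain.
Then January (31), February 1983 (28), March (31), April (30), May (31), June (30), July (31): 31 + 28 + 31 + 30 + 31 + 30 + 31 = 212 days.
August 1–29, 1983: 29 days.
Residual: 257 days.
Total: 987 days.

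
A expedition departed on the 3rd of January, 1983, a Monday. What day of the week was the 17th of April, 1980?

Count forward from the earlier date (April 17, 1980) to the later (January 3, 1983):
Day-of-year of April 17, 1980: 108.
Day-of-year of January 3, 1983: 3.
1980 has 366 days, so 366 − 108 = 258 days remain in 1980.
Full years: 1981: 365; 1982: 365. Sum = 730.
Total: 258 + 730 + 3 = 991 days.
991 mod 7 = 4, so 4 days before Monday is Thursday.

Thursday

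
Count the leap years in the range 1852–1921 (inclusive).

Years divisible by 4: 1852, 1856, …, 1920 — 18 in all.
Of these, 1900 is divisible by 100 but not 400, so not leap.
Leap years: 18 − 1 = 17.

17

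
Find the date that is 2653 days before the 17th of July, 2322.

the 12th of April, 2315

Count 2653 days before July 17, 2322:
From April 12, 2315 to April 12, 2322: 7 years, of which 2 contain a Feb 29 — 5×365 + 2×366 = 2557 days.
April 2322: 30 − 12 = 18 days remain.
Then May (31), June (30): 31 + 30 = 61 days.
July 1–17, 2322: 17 days.
Residual: 96 days.
Total: 2653 days.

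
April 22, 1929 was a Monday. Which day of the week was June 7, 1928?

Count forward from the earlier date (June 7, 1928) to the later (April 22, 1929):
June 1928: 30 − 7 = 23 days remain.
Then 9 full months totalling 274 days.
April 1–22, 1929: 22 days.
Total: 23 + 274 + 22 = 319 days.
319 mod 7 = 4, so 4 days before Monday is Thursday.

Thursday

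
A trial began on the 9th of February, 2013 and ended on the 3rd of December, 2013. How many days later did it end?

297

February 2013: 28 − 9 = 19 days remain (2013 is not a leap year, so February has 28 days).
Then 9 full months totalling 275 days.
December 1–3, 2013: 3 days.
Total: 19 + 275 + 3 = 297 days.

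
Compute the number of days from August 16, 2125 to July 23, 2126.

Day-of-year of August 16, 2125: 228.
Day-of-year of July 23, 2126: 204.
2125 has 365 days, so 365 − 228 = 137 days remain in 2125.
Total: 137 + 204 = 341 days.

341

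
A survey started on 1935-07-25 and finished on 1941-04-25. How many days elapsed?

Day-of-year of July 25, 1935: 206.
Day-of-year of April 25, 1941: 115.
1935 has 365 days, so 365 − 206 = 159 days remain in 1935.
Full years: 1936: 366; 1937: 365; 1938: 365; 1939: 365; 1940: 366. Sum = 1827.
Total: 159 + 1827 + 115 = 2101 days.

2101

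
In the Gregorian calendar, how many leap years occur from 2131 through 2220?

22

Years divisible by 4: 2132, 2136, …, 2220 — 23 in all.
Of these, 2200 is divisible by 100 but not 400, so not leap.
Leap years: 23 − 1 = 22.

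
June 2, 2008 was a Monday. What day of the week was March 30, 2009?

June 2008: 30 − 2 = 28 days remain.
Then July (31), August (31), September (30), October (31), November (30), December (31), January (31), February 2009 (28): 31 + 31 + 30 + 31 + 30 + 31 + 31 + 28 = 243 days.
March 1–30, 2009: 30 days.
Residual: 301 days.
Total: 301 days.
301 is a multiple of 7, so March 30, 2009 falls on the same weekday: Monday.

Monday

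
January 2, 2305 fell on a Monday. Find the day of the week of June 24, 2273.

Count forward from the earlier date (June 24, 2273) to the later (January 2, 2305):
Day-of-year of June 24, 2273: 175.
Day-of-year of January 2, 2305: 2.
2273 has 365 days, so 365 − 175 = 190 days remain in 2273.
Full years 2274–2304: 24 common + 7 leap = 24×365 + 7×366 = 11322 days.
Total: 190 + 11322 + 2 = 11514 days.
11514 mod 7 = 6, so 6 days before Monday is Tuesday.

Tuesday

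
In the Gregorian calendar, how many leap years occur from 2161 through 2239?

Years divisible by 4: 2164, 2168, …, 2236 — 19 in all.
Of these, 2200 is divisible by 100 but not 400, so not leap.
Leap years: 19 − 1 = 18.

18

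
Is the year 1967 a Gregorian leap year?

1967 is not a leap year.

No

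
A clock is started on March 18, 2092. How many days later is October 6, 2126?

12619

From March 18, 2092 to March 18, 2126: 34 years, of which 7 contain a Feb 29 — 27×365 + 7×366 = 12417 days.
(2100 is not a leap year (divisible by 100 but not 400).)
March 2126: 31 − 18 = 13 days remain.
Then April (30), May (31), June (30), July (31), August (31), September (30): 30 + 31 + 30 + 31 + 31 + 30 = 183 days.
October 1–6, 2126: 6 days.
Residual: 202 days.
Total: 12619 days.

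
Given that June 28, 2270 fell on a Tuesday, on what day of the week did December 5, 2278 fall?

From June 28, 2270 to June 28, 2278: 8 years, of which 2 contain a Feb 29 — 6×365 + 2×366 = 2922 days.
June 2278: 30 − 28 = 2 days remain.
Then July (31), August (31), September (30), October (31), November (30): 31 + 31 + 30 + 31 + 30 = 153 days.
December 1–5, 2278: 5 days.
Residual: 160 days.
Total: 3082 days.
3082 mod 7 = 2, so 2 days after Tuesday is Thursday.

Thursday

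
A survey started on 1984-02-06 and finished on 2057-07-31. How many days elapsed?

26839

Day-of-year of February 6, 1984: 37.
Day-of-year of July 31, 2057: 212.
1984 has 366 days, so 366 − 37 = 329 days remain in 1984.
Full years 1985–2056: 54 common + 18 leap = 54×365 + 18×366 = 26298 days.
Total: 329 + 26298 + 212 = 26839 days.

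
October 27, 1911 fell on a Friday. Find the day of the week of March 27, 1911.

Count forward from the earlier date (March 27, 1911) to the later (October 27, 1911):
March 1911: 31 − 27 = 4 days remain.
Then April (30), May (31), June (30), July (31), August (31), September (30): 30 + 31 + 30 + 31 + 31 + 30 = 183 days.
October 1–27, 1911: 27 days.
Total: 4 + 183 + 27 = 214 days.
214 mod 7 = 4, so 4 days before Friday is Monday.

Monday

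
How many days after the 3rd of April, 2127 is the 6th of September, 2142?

Day-of-year of April 3, 2127: 93.
Day-of-year of September 6, 2142: 249.
2127 has 365 days, so 365 − 93 = 272 days remain in 2127.
Full years 2128–2141: 10 common + 4 leap = 10×365 + 4×366 = 5114 days.
Total: 272 + 5114 + 249 = 5635 days.

5635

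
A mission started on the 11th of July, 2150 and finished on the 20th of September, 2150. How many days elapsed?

July 2150: 31 − 11 = 20 days remain.
Then August (31): 31 days.
September 1–20, 2150: 20 days.
Total: 20 + 31 + 20 = 71 days.

71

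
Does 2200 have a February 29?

2200 is not a leap year (divisible by 100 but not 400).

No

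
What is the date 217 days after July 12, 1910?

February 14, 1911

Count 217 days after July 12, 1910:
Day-of-year of July 12, 1910: 193.
Day-of-year of February 14, 1911: 45.
1910 has 365 days, so 365 − 193 = 172 days remain in 1910.
Total: 172 + 45 = 217 days.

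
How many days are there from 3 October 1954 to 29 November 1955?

422

Day-of-year of October 3, 1954: 276.
Day-of-year of November 29, 1955: 333.
1954 has 365 days, so 365 − 276 = 89 days remain in 1954.
Total: 89 + 333 = 422 days.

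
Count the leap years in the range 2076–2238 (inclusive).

39

Years divisible by 4: 2076, 2080, …, 2236 — 41 in all.
Of these, 2100, 2200 are divisible by 100 but not 400, so not leap.
Leap years: 41 − 2 = 39.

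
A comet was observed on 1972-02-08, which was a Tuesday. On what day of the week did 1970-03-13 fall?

Count forward from the earlier date (March 13, 1970) to the later (February 8, 1972):
March 13, 1970 → March 13, 1971: 365 days.
March 1971: 31 − 13 = 18 days remain.
Then 10 full months totalling 306 days.
February 1–8, 1972: 8 days (1972 is a leap year).
Residual: 332 days.
Total: 697 days.
697 mod 7 = 4, so 4 days before Tuesday is Friday.

Friday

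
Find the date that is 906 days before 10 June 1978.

17 December 1975

Count 906 days before June 10, 1978:
December 17, 1975 → December 17, 1976: 366 days (1976 is a leap year).
December 17, 1976 → December 17, 1977: 365 days.
December 1977: 31 − 17 = 14 days remain.
Then January (31), February 1978 (28), March (31), April (30), May (31): 31 + 28 + 31 + 30 + 31 = 151 days.
June 1–10, 1978: 10 days.
Residual: 175 days.
Total: 906 days.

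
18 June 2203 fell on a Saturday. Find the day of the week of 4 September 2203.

June 2203: 30 − 18 = 12 days remain.
Then July (31), August (31): 31 + 31 = 62 days.
September 1–4, 2203: 4 days.
Total: 12 + 62 + 4 = 78 days.
78 mod 7 = 1, so 1 day after Saturday is Sunday.

Sunday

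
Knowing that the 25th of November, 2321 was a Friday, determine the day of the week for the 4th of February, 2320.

Count forward from the earlier date (February 4, 2320) to the later (November 25, 2321):
Day-of-year of February 4, 2320: 35.
Day-of-year of November 25, 2321: 329.
2320 has 366 days, so 366 − 35 = 331 days remain in 2320.
Total: 331 + 329 = 660 days.
660 mod 7 = 2, so 2 days before Friday is Wednesday.

Wednesday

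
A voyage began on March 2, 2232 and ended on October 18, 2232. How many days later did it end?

March 2232: 31 − 2 = 29 days remain.
Then April (30), May (31), June (30), July (31), August (31), September (30): 30 + 31 + 30 + 31 + 31 + 30 = 183 days.
October 1–18, 2232: 18 days.
Total: 29 + 183 + 18 = 230 days.

230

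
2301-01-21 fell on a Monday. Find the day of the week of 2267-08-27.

Count forward from the earlier date (August 27, 2267) to the later (January 21, 2301):
Day-of-year of August 27, 2267: 239.
Day-of-year of January 21, 2301: 21.
2267 has 365 days, so 365 − 239 = 126 days remain in 2267.
Full years 2268–2300: 25 common + 8 leap = 25×365 + 8×366 = 12053 days.
Total: 126 + 12053 + 21 = 12200 days.
12200 mod 7 = 6, so 6 days before Monday is Tuesday.

Tuesday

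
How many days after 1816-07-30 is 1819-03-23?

966

July 30, 1816 → July 30, 1817: 365 days.
July 30, 1817 → July 30, 1818: 365 days.
July 1818: 31 − 30 = 1 day remains.
Then August (31), September (30), October (31), November (30), December (31), January (31), February 1819 (28): 31 + 30 + 31 + 30 + 31 + 31 + 28 = 212 days.
March 1–23, 1819: 23 days.
Residual: 236 days.
Total: 966 days.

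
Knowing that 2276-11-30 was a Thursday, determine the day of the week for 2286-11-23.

From November 30, 2276 to November 30, 2285: 9 years, of which 2 contain a Feb 29 — 7×365 + 2×366 = 3287 days.
November 2285: 30 − 30 = 0 days remain.
Then 11 full months totalling 335 days.
November 1–23, 2286: 23 days.
Residual: 358 days.
Total: 3645 days.
3645 mod 7 = 5, so 5 days after Thursday is Tuesday.

Tuesday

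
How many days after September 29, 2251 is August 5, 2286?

12729

Day-of-year of September 29, 2251: 272.
Day-of-year of August 5, 2286: 217.
2251 has 365 days, so 365 − 272 = 93 days remain in 2251.
Full years 2252–2285: 25 common + 9 leap = 25×365 + 9×366 = 12419 days.
Total: 93 + 12419 + 217 = 12729 days.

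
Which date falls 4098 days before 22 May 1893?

3 March 1882

Count 4098 days before May 22, 1893:
From March 3, 1882 to March 3, 1893: 11 years, of which 3 contain a Feb 29 — 8×365 + 3×366 = 4018 days.
March 1893: 31 − 3 = 28 days remain.
Then April (30): 30 days.
May 1–22, 1893: 22 days.
Residual: 80 days.
Total: 4098 days.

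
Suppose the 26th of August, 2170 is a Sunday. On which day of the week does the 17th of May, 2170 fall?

Thursday

Count forward from the earlier date (May 17, 2170) to the later (August 26, 2170):
May 2170: 31 − 17 = 14 days remain.
Then June (30), July (31): 30 + 31 = 61 days.
August 1–26, 2170: 26 days.
Total: 14 + 61 + 26 = 101 days.
101 mod 7 = 3, so 3 days before Sunday is Thursday.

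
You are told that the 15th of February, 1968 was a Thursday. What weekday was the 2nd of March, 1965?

Tuesday

Count forward from the earlier date (March 2, 1965) to the later (February 15, 1968):
Day-of-year of March 2, 1965: 61.
Day-of-year of February 15, 1968: 46.
1965 has 365 days, so 365 − 61 = 304 days remain in 1965.
Full years: 1966: 365; 1967: 365. Sum = 730.
Total: 304 + 730 + 46 = 1080 days.
1080 mod 7 = 2, so 2 days before Thursday is Tuesday.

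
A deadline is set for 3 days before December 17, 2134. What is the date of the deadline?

December 14, 2134

Count 3 days before December 17, 2134:
Within December 2134: 17 − 14 = 3 days.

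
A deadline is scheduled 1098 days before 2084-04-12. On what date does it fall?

2081-04-10

Count 1098 days before April 12, 2084:
April 10, 2081 → April 10, 2082: 365 days.
April 10, 2082 → April 10, 2083: 365 days.
April 10, 2083 → April 10, 2084: 366 days (2084 is a leap year).
Within April 2084: 12 − 10 = 2 days.
Total: 1098 days.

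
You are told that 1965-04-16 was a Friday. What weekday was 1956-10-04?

Count forward from the earlier date (October 4, 1956) to the later (April 16, 1965):
Day-of-year of October 4, 1956: 278.
Day-of-year of April 16, 1965: 106.
1956 has 366 days, so 366 − 278 = 88 days remain in 1956.
Full years 1957–1964: 6 common + 2 leap = 6×365 + 2×366 = 2922 days.
Total: 88 + 2922 + 106 = 3116 days.
3116 mod 7 = 1, so 1 day before Friday is Thursday.

Thursday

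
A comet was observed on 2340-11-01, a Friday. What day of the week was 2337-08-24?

Tuesday

Count forward from the earlier date (August 24, 2337) to the later (November 1, 2340):
Day-of-year of August 24, 2337: 236.
Day-of-year of November 1, 2340: 306.
2337 has 365 days, so 365 − 236 = 129 days remain in 2337.
Full years: 2338: 365; 2339: 365. Sum = 730.
Total: 129 + 730 + 306 = 1165 days.
1165 mod 7 = 3, so 3 days before Friday is Tuesday.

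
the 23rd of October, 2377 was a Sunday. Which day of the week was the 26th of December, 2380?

Day-of-year of October 23, 2377: 296.
Day-of-year of December 26, 2380: 361.
2377 has 365 days, so 365 − 296 = 69 days remain in 2377.
Full years: 2378: 365; 2379: 365. Sum = 730.
Total: 69 + 730 + 361 = 1160 days.
1160 mod 7 = 5, so 5 days after Sunday is Friday.

Friday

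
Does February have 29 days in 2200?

2200 is not a leap year (divisible by 100 but not 400).

No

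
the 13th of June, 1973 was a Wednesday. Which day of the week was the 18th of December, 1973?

June 1973: 30 − 13 = 17 days remain.
Then July (31), August (31), September (30), October (31), November (30): 31 + 31 + 30 + 31 + 30 = 153 days.
December 1–18, 1973: 18 days.
Total: 17 + 153 + 18 = 188 days.
188 mod 7 = 6, so 6 days after Wednesday is Tuesday.

Tuesday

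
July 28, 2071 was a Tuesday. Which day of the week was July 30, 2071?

Thursday

Within July 2071: 30 − 28 = 2 days.
2 mod 7 = 2, so 2 days after Tuesday is Thursday.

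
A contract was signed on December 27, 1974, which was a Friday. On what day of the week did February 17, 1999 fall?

Wednesday

Day-of-year of December 27, 1974: 361.
Day-of-year of February 17, 1999: 48.
1974 has 365 days, so 365 − 361 = 4 days remain in 1974.
Full years 1975–1998: 18 common + 6 leap = 18×365 + 6×366 = 8766 days.
Total: 4 + 8766 + 48 = 8818 days.
8818 mod 7 = 5, so 5 days after Friday is Wednesday.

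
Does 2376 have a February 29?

Yes

2376 is a leap year.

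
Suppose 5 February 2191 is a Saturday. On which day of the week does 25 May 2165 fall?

Saturday

Count forward from the earlier date (May 25, 2165) to the later (February 5, 2191):
Day-of-year of May 25, 2165: 145.
Day-of-year of February 5, 2191: 36.
2165 has 365 days, so 365 − 145 = 220 days remain in 2165.
Full years 2166–2190: 19 common + 6 leap = 19×365 + 6×366 = 9131 days.
Total: 220 + 9131 + 36 = 9387 days.
9387 is a multiple of 7, so 25 May 2165 falls on the same weekday: Saturday.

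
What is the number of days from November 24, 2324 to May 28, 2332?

2742

From November 24, 2324 to November 24, 2331: 7 years, of which 1 contains a Feb 29 — 6×365 + 1×366 = 2556 days.
November 2331: 30 − 24 = 6 days remain.
Then December (31), January (31), February 2332 (29), March (31), April (30): 31 + 31 + 29 + 31 + 30 = 152 days.
May 1–28, 2332: 28 days.
Residual: 186 days.
Total: 2742 days.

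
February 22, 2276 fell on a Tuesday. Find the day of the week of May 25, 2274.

Count forward from the earlier date (May 25, 2274) to the later (February 22, 2276):
May 2274: 31 − 25 = 6 days remain.
Then 20 full months totalling 610 days.
February 1–22, 2276: 22 days (2276 is a leap year).
Total: 6 + 610 + 22 = 638 days.
638 mod 7 = 1, so 1 day before Tuesday is Monday.

Monday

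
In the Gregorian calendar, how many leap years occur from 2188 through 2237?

12

Years divisible by 4: 2188, 2192, …, 2236 — 13 in all.
Of these, 2200 is divisible by 100 but not 400, so not leap.
Leap years: 13 − 1 = 12.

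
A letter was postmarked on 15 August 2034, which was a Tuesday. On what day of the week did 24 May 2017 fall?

Wednesday

Count forward from the earlier date (May 24, 2017) to the later (August 15, 2034):
From May 24, 2017 to May 24, 2034: 17 years, of which 4 contain a Feb 29 — 13×365 + 4×366 = 6209 days.
May 2034: 31 − 24 = 7 days remain.
Then June (30), July (31): 30 + 31 = 61 days.
August 1–15, 2034: 15 days.
Residual: 83 days.
Total: 6292 days.
6292 mod 7 = 6, so 6 days before Tuesday is Wednesday.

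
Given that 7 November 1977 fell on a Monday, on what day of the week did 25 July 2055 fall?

From November 7, 1977 to November 7, 2054: 77 years, of which 19 contain a Feb 29 — 58×365 + 19×366 = 28124 days.
(2000 is a leap year (divisible by 400).)
November 2054: 30 − 7 = 23 days remain.
Then December (31), January (31), February 2055 (28), March (31), April (30), May (31), June (30): 31 + 31 + 28 + 31 + 30 + 31 + 30 = 212 days.
July 1–25, 2055: 25 days.
Residual: 260 days.
Total: 28384 days.
28384 mod 7 = 6, so 6 days after Monday is Sunday.

Sunday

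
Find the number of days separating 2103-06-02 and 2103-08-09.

June 2103: 30 − 2 = 28 days remain.
Then July (31): 31 days.
August 1–9, 2103: 9 days.
Total: 28 + 31 + 9 = 68 days.

68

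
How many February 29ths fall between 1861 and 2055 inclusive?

Years divisible by 4: 1864, 1868, …, 2052 — 48 in all.
Of these, 1900 is divisible by 100 but not 400, so not leap.
2000 is divisible by 400, so still leap.
Leap years: 48 − 1 = 47.

47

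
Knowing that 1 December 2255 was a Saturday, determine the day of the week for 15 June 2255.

Count forward from the earlier date (June 15, 2255) to the later (December 1, 2255):
June 2255: 30 − 15 = 15 days remain.
Then July (31), August (31), September (30), October (31), November (30): 31 + 31 + 30 + 31 + 30 = 153 days.
December 1, 2255: 1 day.
Total: 15 + 153 + 1 = 169 days.
169 mod 7 = 1, so 1 day before Saturday is Friday.

Friday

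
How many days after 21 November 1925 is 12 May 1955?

10764

From November 21, 1925 to November 21, 1954: 29 years, of which 7 contain a Feb 29 — 22×365 + 7×366 = 10592 days.
November 1954: 30 − 21 = 9 days remain.
Then December (31), January (31), February 1955 (28), March (31), April (30): 31 + 31 + 28 + 31 + 30 = 151 days.
May 1–12, 1955: 12 days.
Residual: 172 days.
Total: 10764 days.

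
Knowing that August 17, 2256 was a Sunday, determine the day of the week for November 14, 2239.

Count forward from the earlier date (November 14, 2239) to the later (August 17, 2256):
From November 14, 2239 to November 14, 2255: 16 years, of which 4 contain a Feb 29 — 12×365 + 4×366 = 5844 days.
November 2255: 30 − 14 = 16 days remain.
Then December (31), January (31), February 2256 (29), March (31), April (30), May (31), June (30), July (31): 31 + 31 + 29 + 31 + 30 + 31 + 30 + 31 = 244 days.
August 1–17, 2256: 17 days.
Residual: 277 days.
Total: 6121 days.
6121 mod 7 = 3, so 3 days before Sunday is Thursday.

Thursday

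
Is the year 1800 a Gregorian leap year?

1800 is not a leap year (divisible by 100 but not 400).

No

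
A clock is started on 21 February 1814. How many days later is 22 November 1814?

274

February 1814: 28 − 21 = 7 days remain (1814 is not a leap year, so February has 28 days).
Then March (31), April (30), May (31), June (30), July (31), August (31), September (30), October (31): 31 + 30 + 31 + 30 + 31 + 31 + 30 + 31 = 245 days.
November 1–22, 1814: 22 days.
Total: 7 + 245 + 22 = 274 days.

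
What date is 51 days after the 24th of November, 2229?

the 14th of January, 2230

Count 51 days after November 24, 2229:
November 2229: 30 − 24 = 6 days remain.
Then December (31): 31 days.
January 1–14, 2230: 14 days.
Total: 6 + 31 + 14 = 51 days.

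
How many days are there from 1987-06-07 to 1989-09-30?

846

June 7, 1987 → June 7, 1988: 366 days (1988 is a leap year).
June 7, 1988 → June 7, 1989: 365 days.
June 1989: 30 − 7 = 23 days remain.
Then July (31), August (31): 31 + 31 = 62 days.
September 1–30, 1989: 30 days.
Residual: 115 days.
Total: 846 days.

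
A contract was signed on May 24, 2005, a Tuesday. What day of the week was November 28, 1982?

Sunday

Count forward from the earlier date (November 28, 1982) to the later (May 24, 2005):
From November 28, 1982 to November 28, 2004: 22 years, of which 6 contain a Feb 29 — 16×365 + 6×366 = 8036 days.
(2000 is a leap year (divisible by 400).)
November 2004: 30 − 28 = 2 days remain.
Then December (31), January (31), February 2005 (28), March (31), April (30): 31 + 31 + 28 + 31 + 30 = 151 days.
May 1–24, 2005: 24 days.
Residual: 177 days.
Total: 8213 days.
8213 mod 7 = 2, so 2 days before Tuesday is Sunday.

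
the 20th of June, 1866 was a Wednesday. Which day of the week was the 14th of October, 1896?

Wednesday

Day-of-year of June 20, 1866: 171.
Day-of-year of October 14, 1896: 288.
1866 has 365 days, so 365 − 171 = 194 days remain in 1866.
Full years 1867–1895: 22 common + 7 leap = 22×365 + 7×366 = 10592 days.
Total: 194 + 10592 + 288 = 11074 days.
11074 is a multiple of 7, so the 14th of October, 1896 falls on the same weekday: Wednesday.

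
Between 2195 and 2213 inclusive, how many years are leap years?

4

Years divisible by 4 in [2195, 2213]: 2196, 2200, 2204, 2208, 2212.
Of these, 2200 is divisible by 100 but not 400, so not leap.
Leap years: 5 − 1 = 4.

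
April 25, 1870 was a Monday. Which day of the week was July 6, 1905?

Day-of-year of April 25, 1870: 115.
Day-of-year of July 6, 1905: 187.
1870 has 365 days, so 365 − 115 = 250 days remain in 1870.
Full years 1871–1904: 26 common + 8 leap = 26×365 + 8×366 = 12418 days.
Total: 250 + 12418 + 187 = 12855 days.
12855 mod 7 = 3, so 3 days after Monday is Thursday.

Thursday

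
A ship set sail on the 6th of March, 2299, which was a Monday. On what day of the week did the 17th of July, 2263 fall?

Count forward from the earlier date (July 17, 2263) to the later (March 6, 2299):
Day-of-year of July 17, 2263: 198.
Day-of-year of March 6, 2299: 65.
2263 has 365 days, so 365 − 198 = 167 days remain in 2263.
Full years 2264–2298: 26 common + 9 leap = 26×365 + 9×366 = 12784 days.
Total: 167 + 12784 + 65 = 13016 days.
13016 mod 7 = 3, so 3 days before Monday is Friday.

Friday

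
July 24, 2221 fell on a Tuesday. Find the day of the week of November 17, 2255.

From July 24, 2221 to July 24, 2255: 34 years, of which 8 contain a Feb 29 — 26×365 + 8×366 = 12418 days.
July 2255: 31 − 24 = 7 days remain.
Then August (31), September (30), October (31): 31 + 30 + 31 = 92 days.
November 1–17, 2255: 17 days.
Residual: 116 days.
Total: 12534 days.
12534 mod 7 = 4, so 4 days after Tuesday is Saturday.

Saturday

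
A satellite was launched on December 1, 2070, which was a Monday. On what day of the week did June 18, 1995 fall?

Count forward from the earlier date (June 18, 1995) to the later (December 1, 2070):
Day-of-year of June 18, 1995: 169.
Day-of-year of December 1, 2070: 335.
1995 has 365 days, so 365 − 169 = 196 days remain in 1995.
Full years 1996–2069: 55 common + 19 leap = 55×365 + 19×366 = 27029 days.
Total: 196 + 27029 + 335 = 27560 days.
27560 mod 7 = 1, so 1 day before Monday is Sunday.

Sunday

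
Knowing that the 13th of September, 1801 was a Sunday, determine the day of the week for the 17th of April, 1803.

Sunday

September 1801: 30 − 13 = 17 days remain.
Then 18 full months totalling 547 days.
April 1–17, 1803: 17 days.
Total: 17 + 547 + 17 = 581 days.
581 is a multiple of 7, so the 17th of April, 1803 falls on the same weekday: Sunday.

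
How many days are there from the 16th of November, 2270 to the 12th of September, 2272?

666

November 2270: 30 − 16 = 14 days remain.
Then 21 full months totalling 640 days.
September 1–12, 2272: 12 days.
Total: 14 + 640 + 12 = 666 days.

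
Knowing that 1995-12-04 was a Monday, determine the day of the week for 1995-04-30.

Count forward from the earlier date (April 30, 1995) to the later (December 4, 1995):
April 1995: 30 − 30 = 0 days remain.
Then May (31), June (30), July (31), August (31), September (30), October (31), November (30): 31 + 30 + 31 + 31 + 30 + 31 + 30 = 214 days.
December 1–4, 1995: 4 days.
Total: 0 + 214 + 4 = 218 days.
218 mod 7 = 1, so 1 day before Monday is Sunday.

Sunday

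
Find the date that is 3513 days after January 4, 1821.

August 18, 1830

Count 3513 days after January 4, 1821:
From January 4, 1821 to January 4, 1830: 9 years, of which 2 contain a Feb 29 — 7×365 + 2×366 = 3287 days.
January 1830: 31 − 4 = 27 days remain.
Then February 1830 (28), March (31), April (30), May (31), June (30), July (31): 28 + 31 + 30 + 31 + 30 + 31 = 181 days.
August 1–18, 1830: 18 days.
Residual: 226 days.
Total: 3513 days.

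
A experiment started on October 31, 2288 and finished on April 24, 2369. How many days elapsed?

From October 31, 2288 to October 31, 2368: 80 years, of which 19 contain a Feb 29 — 61×365 + 19×366 = 29219 days.
(2300 is not a leap year (divisible by 100 but not 400).)
October 2368: 31 − 31 = 0 days remain.
Then November (30), December (31), January (31), February 2369 (28), March (31): 30 + 31 + 31 + 28 + 31 = 151 days.
April 1–24, 2369: 24 days.
Residual: 175 days.
Total: 29394 days.

29394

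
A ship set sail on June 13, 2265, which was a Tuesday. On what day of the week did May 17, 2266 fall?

Thursday

June 2265: 30 − 13 = 17 days remain.
Then 10 full months totalling 304 days.
May 1–17, 2266: 17 days.
Residual: 338 days.
Total: 338 days.
338 mod 7 = 2, so 2 days after Tuesday is Thursday.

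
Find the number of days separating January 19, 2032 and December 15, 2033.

696

Day-of-year of January 19, 2032: 19.
Day-of-year of December 15, 2033: 349.
2032 has 366 days, so 366 − 19 = 347 days remain in 2032.
Total: 347 + 349 = 696 days.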